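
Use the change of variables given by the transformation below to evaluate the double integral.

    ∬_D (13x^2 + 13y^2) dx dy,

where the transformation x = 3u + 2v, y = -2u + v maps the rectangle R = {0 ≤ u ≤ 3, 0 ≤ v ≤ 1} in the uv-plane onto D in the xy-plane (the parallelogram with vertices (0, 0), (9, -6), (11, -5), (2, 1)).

Compute the Jacobian determinant of (x, y) with respect to (u, v):

    ∂(x,y)/∂(u,v) = | 3  2 | = (3)(1) - (2)(-2) = 7.
                   | -2  1 |

Its absolute value is |J| = 7 (the area scaling factor).

Substituting x = 3u + 2v, y = -2u + v into the integrand,

    13x^2 + 13y^2 → 169u^2 + 104u v + 65v^2,

so the integral becomes

    ∬_R (169u^2 + 104u v + 65v^2) · |J| du dv = ∫_0^3 ∫_0^1 (1183u^2 + 728u v + 455v^2) dv du.

Inner (v): 1183u^2 + 364u + 455/3.
Outer (u): 12740.

Therefore ∬_D (13x^2 + 13y^2) dx dy = 12740.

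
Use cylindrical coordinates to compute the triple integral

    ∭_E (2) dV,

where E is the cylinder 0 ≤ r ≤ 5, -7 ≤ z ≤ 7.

In cylindrical coordinates, x = r cos(θ), y = r sin(θ), z = z, and dV = r dr dθ dz.

The integrand becomes 2, so

    ∭_E (2) dV = ∫_{0}^{2π} ∫_{0}^{5} ∫_{-7}^{7} (2) · r dz dr dθ.

Inner (z): 28r.
Middle (r from 0 to 5): 350.
Outer (θ): 700π.

Therefore the triple integral equals 700π.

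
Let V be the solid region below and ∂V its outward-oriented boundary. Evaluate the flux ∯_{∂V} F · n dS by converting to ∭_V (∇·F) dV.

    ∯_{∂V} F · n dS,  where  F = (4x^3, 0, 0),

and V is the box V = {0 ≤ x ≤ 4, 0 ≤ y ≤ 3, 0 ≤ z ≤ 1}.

By the divergence theorem,

    ∯_{∂V} F · n dS = ∭_V (∇ · F) dV.

Compute the divergence:
    ∇ · F = ∂F_x/∂x + ∂F_y/∂y + ∂F_z/∂z = 12x^2 + 0 + 0 = 12x^2.

V is a rectangular box, so dV = dx dy dz with 0 ≤ x ≤ 4, 0 ≤ y ≤ 3, 0 ≤ z ≤ 1.

Integrate (12x^2) over V as an iterated integral:

    ∭_V (∇·F) dV = ∫_0^{4} ∫_0^{3} ∫_0^{1} (12x^2) dz dy dx.

Inner (z from 0 to 1): 12x^2.
Middle (y from 0 to 3): 36x^2.
Outer (x from 0 to 4): 768.

Therefore ∯_{∂V} F · n dS = 768.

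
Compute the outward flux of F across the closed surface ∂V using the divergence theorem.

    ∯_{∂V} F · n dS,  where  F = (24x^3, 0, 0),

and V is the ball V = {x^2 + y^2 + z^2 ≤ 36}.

By the divergence theorem,

    ∯_{∂V} F · n dS = ∭_V (∇ · F) dV.

Compute the divergence:
    ∇ · F = ∂F_x/∂x + ∂F_y/∂y + ∂F_z/∂z = 72x^2 + 0 + 0 = 72x^2.

In spherical coordinates, x = ρ sin(φ) cos(θ), y = ρ sin(φ) sin(θ), z = ρ cos(φ), dV = ρ^2 sin(φ) dρ dφ dθ, with 0 ≤ ρ ≤ 6, 0 ≤ φ ≤ π, 0 ≤ θ ≤ 2π.

The integrand, after substitution and multiplying by the volume element, becomes (72ρ^2sin(φ)^2cos(θ)^2) · ρ^2 sin(φ), so

    ∭_V (∇·F) dV = ∫_0^{2π} ∫_0^{π} ∫_0^{6} (72ρ^2sin(φ)^2cos(θ)^2) · ρ^2 sin(φ) dρ dφ dθ.

Inner (ρ from 0 to 6): 559872sin(φ)^3cos(θ)^2/5.
Middle (φ from 0 to π): 746496cos(θ)^2/5.
Outer (θ from 0 to 2π): 746496π/5.

Therefore ∯_{∂V} F · n dS = 746496π/5.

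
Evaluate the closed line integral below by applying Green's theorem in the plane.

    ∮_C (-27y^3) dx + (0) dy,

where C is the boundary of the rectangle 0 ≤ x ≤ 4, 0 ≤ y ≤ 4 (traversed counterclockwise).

Green's theorem converts the closed line integral into a double integral over the enclosed region D:

    ∮_C P dx + Q dy = ∬_D (∂Q/∂x - ∂P/∂y) dA.

Here P = -27y^3, Q = 0, so

    ∂Q/∂x = 0,    ∂P/∂y = -81y^2,
    ∂Q/∂x - ∂P/∂y = 81y^2.

D is the region 0 ≤ x ≤ 4, 0 ≤ y ≤ 4. Evaluating the double integral:

    ∬_D (81y^2) dA = ∫_0^{4} ∫_0^{4} (81y^2) dy dx.

Inner (y from 0 to 4): 1728.
Outer (x from 0 to 4): 6912.

Therefore ∮_C P dx + Q dy = 6912.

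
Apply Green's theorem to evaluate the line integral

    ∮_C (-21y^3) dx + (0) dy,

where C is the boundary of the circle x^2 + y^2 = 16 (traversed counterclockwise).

Green's theorem converts the closed line integral into a double integral over the enclosed region D:

    ∮_C P dx + Q dy = ∬_D (∂Q/∂x - ∂P/∂y) dA.

Here P = -21y^3, Q = 0, so

    ∂Q/∂x = 0,    ∂P/∂y = -63y^2,
    ∂Q/∂x - ∂P/∂y = 63y^2.

D is the region x^2 + y^2 ≤ 16. Evaluating the double integral:

In polar coordinates (x = r cos θ, y = r sin θ, dA = r dr dθ) the integrand becomes 63r^2sin(θ)^2, so

    ∬_D (63y^2) dA = ∫_0^{2π} ∫_0^{4} (63r^2sin(θ)^2) · r dr dθ.

Inner (r from 0 to 4): 4032sin(θ)^2.
Outer (θ from 0 to 2π): 4032π.

Therefore ∮_C P dx + Q dy = 4032π.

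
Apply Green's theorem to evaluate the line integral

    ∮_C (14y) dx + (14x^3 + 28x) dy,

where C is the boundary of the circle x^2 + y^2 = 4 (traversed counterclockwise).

Green's theorem converts the closed line integral into a double integral over the enclosed region D:

    ∮_C P dx + Q dy = ∬_D (∂Q/∂x - ∂P/∂y) dA.

Here P = 14y, Q = 14x^3 + 28x, so

    ∂Q/∂x = 42x^2 + 28,    ∂P/∂y = 14,
    ∂Q/∂x - ∂P/∂y = 42x^2 + 14.

D is the region x^2 + y^2 ≤ 4. Evaluating the double integral:

In polar coordinates (x = r cos θ, y = r sin θ, dA = r dr dθ) the integrand becomes 42r^2cos(θ)^2 + 14, so

    ∬_D (42x^2 + 14) dA = ∫_0^{2π} ∫_0^{2} (42r^2cos(θ)^2 + 14) · r dr dθ.

Inner (r from 0 to 2): 168cos(θ)^2 + 28.
Outer (θ from 0 to 2π): 224π.

Therefore ∮_C P dx + Q dy = 224π.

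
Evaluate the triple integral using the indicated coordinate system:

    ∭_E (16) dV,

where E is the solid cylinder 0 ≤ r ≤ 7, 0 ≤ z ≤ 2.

In cylindrical coordinates, x = r cos(θ), y = r sin(θ), z = z, and dV = r dr dθ dz.

The integrand becomes 16, so

    ∭_E (16) dV = ∫_{0}^{2π} ∫_{0}^{7} ∫_{0}^{2} (16) · r dz dr dθ.

Inner (z): 32r.
Middle (r from 0 to 7): 784.
Outer (θ): 1568π.

Therefore the triple integral equals 1568π.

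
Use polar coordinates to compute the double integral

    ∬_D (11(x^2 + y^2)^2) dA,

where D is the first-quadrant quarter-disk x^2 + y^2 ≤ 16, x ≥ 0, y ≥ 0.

The region D is 0 ≤ r ≤ 4, 0 ≤ θ ≤ π/2 in polar coordinates, where x = r cos(θ), y = r sin(θ), and dA = r dr dθ.

Under the substitution, the integrand becomes 11r^4, so

    ∬_D (11(x^2 + y^2)^2) dA = ∫_{0}^{π/2} ∫_{0}^{4} (11r^4) · r dr dθ.

Inner integral (in r): ∫_{0}^{4} (11r^4) · r dr = 22528/3.

Outer integral (in θ): ∫_{0}^{π/2} (22528/3) dθ = 11264π/3.

Therefore ∬_D (11(x^2 + y^2)^2) dA = 11264π/3.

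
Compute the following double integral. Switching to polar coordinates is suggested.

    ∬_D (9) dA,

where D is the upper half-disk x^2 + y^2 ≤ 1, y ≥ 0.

The region D is 0 ≤ r ≤ 1, 0 ≤ θ ≤ π in polar coordinates, where x = r cos(θ), y = r sin(θ), and dA = r dr dθ.

Under the substitution, the integrand becomes 9, so

    ∬_D (9) dA = ∫_{0}^{π} ∫_{0}^{1} (9) · r dr dθ.

Inner integral (in r): ∫_{0}^{1} (9) · r dr = 9/2.

Outer integral (in θ): ∫_{0}^{π} (9/2) dθ = 9π/2.

Therefore ∬_D (9) dA = 9π/2.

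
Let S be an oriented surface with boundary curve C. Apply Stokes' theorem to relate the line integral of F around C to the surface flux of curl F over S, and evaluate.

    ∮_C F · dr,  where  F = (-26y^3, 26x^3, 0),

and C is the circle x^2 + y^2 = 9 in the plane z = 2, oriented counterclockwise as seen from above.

Let S be the flat disk x^2 + y^2 ≤ 9 in the plane z = 2, with upward unit normal n̂ = ẑ. By Stokes' theorem,

    ∮_C F · dr = ∬_S (∇ × F) · n̂ dS = ∬_D (curl F)_z dA,

where D is the disk x^2 + y^2 ≤ 9.

Compute the curl of F = (-26y^3, 26x^3, 0):
    (∇ × F)_x = ∂F_z/∂y - ∂F_y/∂z = 0,
    (∇ × F)_y = ∂F_x/∂z - ∂F_z/∂x = 0,
    (∇ × F)_z = ∂F_y/∂x - ∂F_x/∂y = 78x^2 + 78y^2.

On z = 2, (curl F)_z = 78x^2 + 78y^2.

Convert to polar (x = r cos θ, y = r sin θ, dA = r dr dθ); the integrand becomes 78r^2, so

    ∬_D (curl F)_z dA = ∫_0^{2π} ∫_0^{3} (78r^2) · r dr dθ.

Inner (r from 0 to 3): 3159/2.
Outer (θ from 0 to 2π): 3159π.

Therefore ∮_C F · dr = 3159π.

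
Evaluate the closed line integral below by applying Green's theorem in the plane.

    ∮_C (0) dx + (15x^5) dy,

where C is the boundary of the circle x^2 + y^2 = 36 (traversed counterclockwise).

Green's theorem converts the closed line integral into a double integral over the enclosed region D:

    ∮_C P dx + Q dy = ∬_D (∂Q/∂x - ∂P/∂y) dA.

Here P = 0, Q = 15x^5, so

    ∂Q/∂x = 75x^4,    ∂P/∂y = 0,
    ∂Q/∂x - ∂P/∂y = 75x^4.

D is the region x^2 + y^2 ≤ 36. Evaluating the double integral:

In polar coordinates (x = r cos θ, y = r sin θ, dA = r dr dθ) the integrand becomes 75r^4cos(θ)^4, so

    ∬_D (75x^4) dA = ∫_0^{2π} ∫_0^{6} (75r^4cos(θ)^4) · r dr dθ.

Inner (r from 0 to 6): 583200cos(θ)^4.
Outer (θ from 0 to 2π): 437400π.

Therefore ∮_C P dx + Q dy = 437400π.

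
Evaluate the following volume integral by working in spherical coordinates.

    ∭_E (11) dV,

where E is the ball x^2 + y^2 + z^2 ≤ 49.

In spherical coordinates, x = ρ sin(φ) cos(θ), y = ρ sin(φ) sin(θ), z = ρ cos(φ), and dV = ρ^2 sin(φ) dρ dφ dθ.

The integrand becomes 11, so

    ∭_E (11) dV = ∫_{0}^{2π} ∫_{0}^{π} ∫_{0}^{7} (11) · ρ^2 sin(φ) dρ dφ dθ.

Inner (ρ): 3773sin(φ)/3.
Middle (φ): 7546/3.
Outer (θ): 15092π/3.

Therefore the triple integral equals 15092π/3.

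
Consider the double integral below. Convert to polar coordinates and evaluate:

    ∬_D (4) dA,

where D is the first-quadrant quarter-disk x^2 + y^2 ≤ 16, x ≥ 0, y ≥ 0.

The region D is 0 ≤ r ≤ 4, 0 ≤ θ ≤ π/2 in polar coordinates, where x = r cos(θ), y = r sin(θ), and dA = r dr dθ.

Under the substitution, the integrand becomes 4, so

    ∬_D (4) dA = ∫_{0}^{π/2} ∫_{0}^{4} (4) · r dr dθ.

Inner integral (in r): ∫_{0}^{4} (4) · r dr = 32.

Outer integral (in θ): ∫_{0}^{π/2} (32) dθ = 16π.

Therefore ∬_D (4) dA = 16π.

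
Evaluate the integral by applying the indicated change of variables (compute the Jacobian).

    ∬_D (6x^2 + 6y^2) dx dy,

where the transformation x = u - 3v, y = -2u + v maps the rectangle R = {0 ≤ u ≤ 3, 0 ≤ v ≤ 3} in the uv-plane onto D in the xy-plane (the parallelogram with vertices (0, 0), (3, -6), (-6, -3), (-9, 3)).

Compute the Jacobian determinant of (x, y) with respect to (u, v):

    ∂(x,y)/∂(u,v) = | 1  -3 | = (1)(1) - (-3)(-2) = -5.
                   | -2  1 |

Its absolute value is |J| = 5 (the area scaling factor).

Substituting x = u - 3v, y = -2u + v into the integrand,

    6x^2 + 6y^2 → 30u^2 - 60u v + 60v^2,

so the integral becomes

    ∬_R (30u^2 - 60u v + 60v^2) · |J| du dv = ∫_0^3 ∫_0^3 (150u^2 - 300u v + 300v^2) dv du.

Inner (v): 450u^2 - 1350u + 2700.
Outer (u): 6075.

Therefore ∬_D (6x^2 + 6y^2) dx dy = 6075.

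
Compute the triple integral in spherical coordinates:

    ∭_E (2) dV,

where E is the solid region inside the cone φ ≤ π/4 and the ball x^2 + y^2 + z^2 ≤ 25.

In spherical coordinates, x = ρ sin(φ) cos(θ), y = ρ sin(φ) sin(θ), z = ρ cos(φ), and dV = ρ^2 sin(φ) dρ dφ dθ.

The integrand becomes 2, so

    ∭_E (2) dV = ∫_{0}^{2π} ∫_{0}^{π/4} ∫_{0}^{5} (2) · ρ^2 sin(φ) dρ dφ dθ.

Inner (ρ): 250sin(φ)/3.
Middle (φ): 250/3 - 125sqrt(2)/3.
Outer (θ): 250π (2 - sqrt(2))/3.

Therefore the triple integral equals 250π (2 - sqrt(2))/3.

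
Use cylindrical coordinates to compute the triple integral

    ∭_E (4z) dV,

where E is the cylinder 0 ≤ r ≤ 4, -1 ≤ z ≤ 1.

In cylindrical coordinates, x = r cos(θ), y = r sin(θ), z = z, and dV = r dr dθ dz.

The integrand becomes 4z, so

    ∭_E (4z) dV = ∫_{0}^{2π} ∫_{0}^{4} ∫_{-1}^{1} (4z) · r dz dr dθ.

Inner (z): 0.
Middle (r from 0 to 4): 0.
Outer (θ): 0.

Therefore the triple integral equals 0.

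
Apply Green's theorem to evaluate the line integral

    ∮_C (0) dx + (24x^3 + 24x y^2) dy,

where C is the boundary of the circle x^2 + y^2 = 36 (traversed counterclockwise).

Green's theorem converts the closed line integral into a double integral over the enclosed region D:

    ∮_C P dx + Q dy = ∬_D (∂Q/∂x - ∂P/∂y) dA.

Here P = 0, Q = 24x^3 + 24x y^2, so

    ∂Q/∂x = 72x^2 + 24y^2,    ∂P/∂y = 0,
    ∂Q/∂x - ∂P/∂y = 72x^2 + 24y^2.

D is the region x^2 + y^2 ≤ 36. Evaluating the double integral:

In polar coordinates (x = r cos θ, y = r sin θ, dA = r dr dθ) the integrand becomes 24r^2(cos(2θ) + 2), so

    ∬_D (72x^2 + 24y^2) dA = ∫_0^{2π} ∫_0^{6} (24r^2(cos(2θ) + 2)) · r dr dθ.

Inner (r from 0 to 6): 7776cos(2θ) + 15552.
Outer (θ from 0 to 2π): 31104π.

Therefore ∮_C P dx + Q dy = 31104π.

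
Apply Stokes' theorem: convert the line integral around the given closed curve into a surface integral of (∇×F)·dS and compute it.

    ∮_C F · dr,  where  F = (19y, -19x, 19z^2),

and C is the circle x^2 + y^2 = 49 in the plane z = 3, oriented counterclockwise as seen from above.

Let S be the flat disk x^2 + y^2 ≤ 49 in the plane z = 3, with upward unit normal n̂ = ẑ. By Stokes' theorem,

    ∮_C F · dr = ∬_S (∇ × F) · n̂ dS = ∬_D (curl F)_z dA,

where D is the disk x^2 + y^2 ≤ 49.

Compute the curl of F = (19y, -19x, 19z^2):
    (∇ × F)_x = ∂F_z/∂y - ∂F_y/∂z = 0,
    (∇ × F)_y = ∂F_x/∂z - ∂F_z/∂x = 0,
    (∇ × F)_z = ∂F_y/∂x - ∂F_x/∂y = -38.

On z = 3, (curl F)_z = -38.

Convert to polar (x = r cos θ, y = r sin θ, dA = r dr dθ); the integrand becomes -38, so

    ∬_D (curl F)_z dA = ∫_0^{2π} ∫_0^{7} (-38) · r dr dθ.

Inner (r from 0 to 7): -931.
Outer (θ from 0 to 2π): -1862π.

Therefore ∮_C F · dr = -1862π.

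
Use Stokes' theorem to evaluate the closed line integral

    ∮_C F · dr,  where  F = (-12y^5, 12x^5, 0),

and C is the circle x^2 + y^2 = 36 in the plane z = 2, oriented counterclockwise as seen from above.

Let S be the flat disk x^2 + y^2 ≤ 36 in the plane z = 2, with upward unit normal n̂ = ẑ. By Stokes' theorem,

    ∮_C F · dr = ∬_S (∇ × F) · n̂ dS = ∬_D (curl F)_z dA,

where D is the disk x^2 + y^2 ≤ 36.

Compute the curl of F = (-12y^5, 12x^5, 0):
    (∇ × F)_x = ∂F_z/∂y - ∂F_y/∂z = 0,
    (∇ × F)_y = ∂F_x/∂z - ∂F_z/∂x = 0,
    (∇ × F)_z = ∂F_y/∂x - ∂F_x/∂y = 60x^4 + 60y^4.

On z = 2, (curl F)_z = 60x^4 + 60y^4.

Convert to polar (x = r cos θ, y = r sin θ, dA = r dr dθ); the integrand becomes 60r^4(sin(θ)^4 + cos(θ)^4), so

    ∬_D (curl F)_z dA = ∫_0^{2π} ∫_0^{6} (60r^4(sin(θ)^4 + cos(θ)^4)) · r dr dθ.

Inner (r from 0 to 6): 466560sin(θ)^4 + 466560cos(θ)^4.
Outer (θ from 0 to 2π): 699840π.

Therefore ∮_C F · dr = 699840π.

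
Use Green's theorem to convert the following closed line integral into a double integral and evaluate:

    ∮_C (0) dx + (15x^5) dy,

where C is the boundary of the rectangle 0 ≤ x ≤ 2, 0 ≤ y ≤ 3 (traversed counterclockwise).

Green's theorem converts the closed line integral into a double integral over the enclosed region D:

    ∮_C P dx + Q dy = ∬_D (∂Q/∂x - ∂P/∂y) dA.

Here P = 0, Q = 15x^5, so

    ∂Q/∂x = 75x^4,    ∂P/∂y = 0,
    ∂Q/∂x - ∂P/∂y = 75x^4.

D is the region 0 ≤ x ≤ 2, 0 ≤ y ≤ 3. Evaluating the double integral:

    ∬_D (75x^4) dA = ∫_0^{2} ∫_0^{3} (75x^4) dy dx.

Inner (y from 0 to 3): 225x^4.
Outer (x from 0 to 2): 1440.

Therefore ∮_C P dx + Q dy = 1440.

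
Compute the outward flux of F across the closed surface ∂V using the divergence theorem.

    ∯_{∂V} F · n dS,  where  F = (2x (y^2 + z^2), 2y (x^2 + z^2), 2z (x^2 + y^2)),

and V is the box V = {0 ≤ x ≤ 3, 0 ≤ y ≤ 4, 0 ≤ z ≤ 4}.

By the divergence theorem,

    ∯_{∂V} F · n dS = ∭_V (∇ · F) dV.

Compute the divergence:
    ∇ · F = ∂F_x/∂x + ∂F_y/∂y + ∂F_z/∂z = 2y^2 + 2z^2 + 2x^2 + 2z^2 + 2x^2 + 2y^2 = 4x^2 + 4y^2 + 4z^2.

V is a rectangular box, so dV = dx dy dz with 0 ≤ x ≤ 3, 0 ≤ y ≤ 4, 0 ≤ z ≤ 4.

Integrate (4x^2 + 4y^2 + 4z^2) over V as an iterated integral:

    ∭_V (∇·F) dV = ∫_0^{3} ∫_0^{4} ∫_0^{4} (4x^2 + 4y^2 + 4z^2) dz dy dx.

Inner (z from 0 to 4): 16x^2 + 16y^2 + 256/3.
Middle (y from 0 to 4): 64x^2 + 2048/3.
Outer (x from 0 to 3): 2624.

Therefore ∯_{∂V} F · n dS = 2624.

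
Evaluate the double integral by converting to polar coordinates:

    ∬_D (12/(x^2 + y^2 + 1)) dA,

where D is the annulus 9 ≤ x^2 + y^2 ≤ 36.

The region D is 3 ≤ r ≤ 6, 0 ≤ θ ≤ 2π in polar coordinates, where x = r cos(θ), y = r sin(θ), and dA = r dr dθ.

Under the substitution, the integrand becomes 12/(r^2 + 1), so

    ∬_D (12/(x^2 + y^2 + 1)) dA = ∫_{0}^{2π} ∫_{3}^{6} (12/(r^2 + 1)) · r dr dθ.

Inner integral (in r): ∫_{3}^{6} (12/(r^2 + 1)) · r dr = log(2565726409/1000000).

Outer integral (in θ): ∫_{0}^{2π} (log(2565726409/1000000)) dθ = log((2565726409/1000000)^(2π)).

Therefore ∬_D (12/(x^2 + y^2 + 1)) dA = log((2565726409/1000000)^(2π)).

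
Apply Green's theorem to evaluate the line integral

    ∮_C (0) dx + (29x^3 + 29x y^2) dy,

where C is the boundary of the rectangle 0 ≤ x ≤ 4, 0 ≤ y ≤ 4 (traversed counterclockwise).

Green's theorem converts the closed line integral into a double integral over the enclosed region D:

    ∮_C P dx + Q dy = ∬_D (∂Q/∂x - ∂P/∂y) dA.

Here P = 0, Q = 29x^3 + 29x y^2, so

    ∂Q/∂x = 87x^2 + 29y^2,    ∂P/∂y = 0,
    ∂Q/∂x - ∂P/∂y = 87x^2 + 29y^2.

D is the region 0 ≤ x ≤ 4, 0 ≤ y ≤ 4. Evaluating the double integral:

    ∬_D (87x^2 + 29y^2) dA = ∫_0^{4} ∫_0^{4} (87x^2 + 29y^2) dy dx.

Inner (y from 0 to 4): 348x^2 + 1856/3.
Outer (x from 0 to 4): 29696/3.

Therefore ∮_C P dx + Q dy = 29696/3.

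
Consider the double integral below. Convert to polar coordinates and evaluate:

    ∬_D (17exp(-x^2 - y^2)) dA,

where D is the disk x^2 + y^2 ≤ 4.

The region D is 0 ≤ r ≤ 2, 0 ≤ θ ≤ 2π in polar coordinates, where x = r cos(θ), y = r sin(θ), and dA = r dr dθ.

Under the substitution, the integrand becomes 17exp(-r^2), so

    ∬_D (17exp(-x^2 - y^2)) dA = ∫_{0}^{2π} ∫_{0}^{2} (17exp(-r^2)) · r dr dθ.

Inner integral (in r): ∫_{0}^{2} (17exp(-r^2)) · r dr = 17/2 - 17exp(-4)/2.

Outer integral (in θ): ∫_{0}^{2π} (17/2 - 17exp(-4)/2) dθ = -17π exp(-4) + 17π.

Therefore ∬_D (17exp(-x^2 - y^2)) dA = -17π exp(-4) + 17π.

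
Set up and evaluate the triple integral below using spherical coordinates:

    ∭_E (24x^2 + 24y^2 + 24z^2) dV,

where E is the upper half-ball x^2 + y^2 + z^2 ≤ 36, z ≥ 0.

In spherical coordinates, x = ρ sin(φ) cos(θ), y = ρ sin(φ) sin(θ), z = ρ cos(φ), and dV = ρ^2 sin(φ) dρ dφ dθ.

The integrand becomes 24ρ^2, so

    ∭_E (24x^2 + 24y^2 + 24z^2) dV = ∫_{0}^{2π} ∫_{0}^{π/2} ∫_{0}^{6} (24ρ^2) · ρ^2 sin(φ) dρ dφ dθ.

Inner (ρ): 186624sin(φ)/5.
Middle (φ): 186624/5.
Outer (θ): 373248π/5.

Therefore the triple integral equals 373248π/5.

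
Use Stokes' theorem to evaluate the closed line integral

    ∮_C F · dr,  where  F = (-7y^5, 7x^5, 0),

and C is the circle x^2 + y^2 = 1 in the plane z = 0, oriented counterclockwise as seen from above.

Let S be the flat disk x^2 + y^2 ≤ 1 in the plane z = 0, with upward unit normal n̂ = ẑ. By Stokes' theorem,

    ∮_C F · dr = ∬_S (∇ × F) · n̂ dS = ∬_D (curl F)_z dA,

where D is the disk x^2 + y^2 ≤ 1.

Compute the curl of F = (-7y^5, 7x^5, 0):
    (∇ × F)_x = ∂F_z/∂y - ∂F_y/∂z = 0,
    (∇ × F)_y = ∂F_x/∂z - ∂F_z/∂x = 0,
    (∇ × F)_z = ∂F_y/∂x - ∂F_x/∂y = 35x^4 + 35y^4.

On z = 0, (curl F)_z = 35x^4 + 35y^4.

Convert to polar (x = r cos θ, y = r sin θ, dA = r dr dθ); the integrand becomes 35r^4(sin(θ)^4 + cos(θ)^4), so

    ∬_D (curl F)_z dA = ∫_0^{2π} ∫_0^{1} (35r^4(sin(θ)^4 + cos(θ)^4)) · r dr dθ.

Inner (r from 0 to 1): 35sin(θ)^4/6 + 35cos(θ)^4/6.
Outer (θ from 0 to 2π): 35π/4.

Therefore ∮_C F · dr = 35π/4.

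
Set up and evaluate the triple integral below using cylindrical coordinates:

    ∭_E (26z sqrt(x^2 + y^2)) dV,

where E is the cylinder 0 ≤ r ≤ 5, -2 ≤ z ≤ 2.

In cylindrical coordinates, x = r cos(θ), y = r sin(θ), z = z, and dV = r dr dθ dz.

The integrand becomes 26r z, so

    ∭_E (26z sqrt(x^2 + y^2)) dV = ∫_{0}^{2π} ∫_{0}^{5} ∫_{-2}^{2} (26r z) · r dz dr dθ.

Inner (z): 0.
Middle (r from 0 to 5): 0.
Outer (θ): 0.

Therefore the triple integral equals 0.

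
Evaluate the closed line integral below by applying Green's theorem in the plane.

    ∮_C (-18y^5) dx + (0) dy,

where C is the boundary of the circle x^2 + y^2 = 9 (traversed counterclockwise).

Green's theorem converts the closed line integral into a double integral over the enclosed region D:

    ∮_C P dx + Q dy = ∬_D (∂Q/∂x - ∂P/∂y) dA.

Here P = -18y^5, Q = 0, so

    ∂Q/∂x = 0,    ∂P/∂y = -90y^4,
    ∂Q/∂x - ∂P/∂y = 90y^4.

D is the region x^2 + y^2 ≤ 9. Evaluating the double integral:

In polar coordinates (x = r cos θ, y = r sin θ, dA = r dr dθ) the integrand becomes 90r^4sin(θ)^4, so

    ∬_D (90y^4) dA = ∫_0^{2π} ∫_0^{3} (90r^4sin(θ)^4) · r dr dθ.

Inner (r from 0 to 3): 10935sin(θ)^4.
Outer (θ from 0 to 2π): 32805π/4.

Therefore ∮_C P dx + Q dy = 32805π/4.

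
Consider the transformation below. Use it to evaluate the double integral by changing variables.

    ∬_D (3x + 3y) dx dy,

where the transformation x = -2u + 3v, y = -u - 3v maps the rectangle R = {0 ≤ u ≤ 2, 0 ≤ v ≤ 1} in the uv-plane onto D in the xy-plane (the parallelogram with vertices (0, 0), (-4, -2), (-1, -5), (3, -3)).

Compute the Jacobian determinant of (x, y) with respect to (u, v):

    ∂(x,y)/∂(u,v) = | -2  3 | = (-2)(-3) - (3)(-1) = 9.
                   | -1  -3 |

Its absolute value is |J| = 9 (the area scaling factor).

Substituting x = -2u + 3v, y = -u - 3v into the integrand,

    3x + 3y → -9u,

so the integral becomes

    ∬_R (-9u) · |J| du dv = ∫_0^2 ∫_0^1 (-81u) dv du.

Inner (v): -81u.
Outer (u): -162.

Therefore ∬_D (3x + 3y) dx dy = -162.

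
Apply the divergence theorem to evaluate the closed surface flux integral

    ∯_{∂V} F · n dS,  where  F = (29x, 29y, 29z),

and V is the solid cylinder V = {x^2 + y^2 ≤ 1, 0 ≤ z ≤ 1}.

By the divergence theorem,

    ∯_{∂V} F · n dS = ∭_V (∇ · F) dV.

Compute the divergence:
    ∇ · F = ∂F_x/∂x + ∂F_y/∂y + ∂F_z/∂z = 29 + 29 + 29 = 87.

In cylindrical coordinates, x = r cos(θ), y = r sin(θ), z = z, dV = r dr dθ dz, with 0 ≤ r ≤ 1, 0 ≤ θ ≤ 2π, 0 ≤ z ≤ 1.

The integrand, after substitution and multiplying by the volume element, becomes (87) · r, so

    ∭_V (∇·F) dV = ∫_0^{2π} ∫_0^{1} ∫_0^{1} (87) · r dz dr dθ.

Inner (z from 0 to 1): 87r.
Middle (r from 0 to 1): 87/2.
Outer (θ from 0 to 2π): 87π.

Therefore ∯_{∂V} F · n dS = 87π.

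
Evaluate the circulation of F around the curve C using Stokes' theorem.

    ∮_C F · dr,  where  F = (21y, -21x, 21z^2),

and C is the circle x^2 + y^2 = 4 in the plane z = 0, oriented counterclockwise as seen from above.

Let S be the flat disk x^2 + y^2 ≤ 4 in the plane z = 0, with upward unit normal n̂ = ẑ. By Stokes' theorem,

    ∮_C F · dr = ∬_S (∇ × F) · n̂ dS = ∬_D (curl F)_z dA,

where D is the disk x^2 + y^2 ≤ 4.

Compute the curl of F = (21y, -21x, 21z^2):
    (∇ × F)_x = ∂F_z/∂y - ∂F_y/∂z = 0,
    (∇ × F)_y = ∂F_x/∂z - ∂F_z/∂x = 0,
    (∇ × F)_z = ∂F_y/∂x - ∂F_x/∂y = -42.

On z = 0, (curl F)_z = -42.

Convert to polar (x = r cos θ, y = r sin θ, dA = r dr dθ); the integrand becomes -42, so

    ∬_D (curl F)_z dA = ∫_0^{2π} ∫_0^{2} (-42) · r dr dθ.

Inner (r from 0 to 2): -84.
Outer (θ from 0 to 2π): -168π.

Therefore ∮_C F · dr = -168π.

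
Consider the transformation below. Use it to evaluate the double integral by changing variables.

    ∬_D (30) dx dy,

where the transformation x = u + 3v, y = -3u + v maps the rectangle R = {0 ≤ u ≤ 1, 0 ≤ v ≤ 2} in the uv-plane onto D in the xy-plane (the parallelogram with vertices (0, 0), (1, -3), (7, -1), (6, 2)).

Compute the Jacobian determinant of (x, y) with respect to (u, v):

    ∂(x,y)/∂(u,v) = | 1  3 | = (1)(1) - (3)(-3) = 10.
                   | -3  1 |

Its absolute value is |J| = 10 (the area scaling factor).

Substituting x = u + 3v, y = -3u + v into the integrand,

    30 → 30,

so the integral becomes

    ∬_R (30) · |J| du dv = ∫_0^1 ∫_0^2 (300) dv du.

Inner (v): 600.
Outer (u): 600.

Therefore ∬_D (30) dx dy = 600.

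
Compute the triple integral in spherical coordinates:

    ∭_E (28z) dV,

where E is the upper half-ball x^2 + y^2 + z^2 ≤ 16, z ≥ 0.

In spherical coordinates, x = ρ sin(φ) cos(θ), y = ρ sin(φ) sin(θ), z = ρ cos(φ), and dV = ρ^2 sin(φ) dρ dφ dθ.

The integrand becomes 28ρ cos(φ), so

    ∭_E (28z) dV = ∫_{0}^{2π} ∫_{0}^{π/2} ∫_{0}^{4} (28ρ cos(φ)) · ρ^2 sin(φ) dρ dφ dθ.

Inner (ρ): 896sin(2φ).
Middle (φ): 896.
Outer (θ): 1792π.

Therefore the triple integral equals 1792π.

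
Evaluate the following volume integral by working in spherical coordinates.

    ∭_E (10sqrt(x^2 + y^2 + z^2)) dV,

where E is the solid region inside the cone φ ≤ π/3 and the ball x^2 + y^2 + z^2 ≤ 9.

In spherical coordinates, x = ρ sin(φ) cos(θ), y = ρ sin(φ) sin(θ), z = ρ cos(φ), and dV = ρ^2 sin(φ) dρ dφ dθ.

The integrand becomes 10ρ, so

    ∭_E (10sqrt(x^2 + y^2 + z^2)) dV = ∫_{0}^{2π} ∫_{0}^{π/3} ∫_{0}^{3} (10ρ) · ρ^2 sin(φ) dρ dφ dθ.

Inner (ρ): 405sin(φ)/2.
Middle (φ): 405/4.
Outer (θ): 405π/2.

Therefore the triple integral equals 405π/2.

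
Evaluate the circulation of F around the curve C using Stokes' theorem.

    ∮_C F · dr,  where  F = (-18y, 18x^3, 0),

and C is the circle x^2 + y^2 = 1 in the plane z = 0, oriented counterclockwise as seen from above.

Let S be the flat disk x^2 + y^2 ≤ 1 in the plane z = 0, with upward unit normal n̂ = ẑ. By Stokes' theorem,

    ∮_C F · dr = ∬_S (∇ × F) · n̂ dS = ∬_D (curl F)_z dA,

where D is the disk x^2 + y^2 ≤ 1.

Compute the curl of F = (-18y, 18x^3, 0):
    (∇ × F)_x = ∂F_z/∂y - ∂F_y/∂z = 0,
    (∇ × F)_y = ∂F_x/∂z - ∂F_z/∂x = 0,
    (∇ × F)_z = ∂F_y/∂x - ∂F_x/∂y = 54x^2 + 18.

On z = 0, (curl F)_z = 54x^2 + 18.

Convert to polar (x = r cos θ, y = r sin θ, dA = r dr dθ); the integrand becomes 54r^2cos(θ)^2 + 18, so

    ∬_D (curl F)_z dA = ∫_0^{2π} ∫_0^{1} (54r^2cos(θ)^2 + 18) · r dr dθ.

Inner (r from 0 to 1): 27cos(θ)^2/2 + 9.
Outer (θ from 0 to 2π): 63π/2.

Therefore ∮_C F · dr = 63π/2.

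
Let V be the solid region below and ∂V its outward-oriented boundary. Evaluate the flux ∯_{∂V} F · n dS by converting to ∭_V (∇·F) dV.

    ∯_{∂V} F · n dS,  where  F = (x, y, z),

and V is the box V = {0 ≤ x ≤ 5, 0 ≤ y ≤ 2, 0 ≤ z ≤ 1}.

By the divergence theorem,

    ∯_{∂V} F · n dS = ∭_V (∇ · F) dV.

Compute the divergence:
    ∇ · F = ∂F_x/∂x + ∂F_y/∂y + ∂F_z/∂z = 1 + 1 + 1 = 3.

V is a rectangular box, so dV = dx dy dz with 0 ≤ x ≤ 5, 0 ≤ y ≤ 2, 0 ≤ z ≤ 1.

Integrate (3) over V as an iterated integral:

    ∭_V (∇·F) dV = ∫_0^{5} ∫_0^{2} ∫_0^{1} (3) dz dy dx.

Inner (z from 0 to 1): 3.
Middle (y from 0 to 2): 6.
Outer (x from 0 to 5): 30.

Therefore ∯_{∂V} F · n dS = 30.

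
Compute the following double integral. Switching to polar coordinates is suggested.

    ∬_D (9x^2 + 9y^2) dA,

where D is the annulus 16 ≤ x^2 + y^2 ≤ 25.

The region D is 4 ≤ r ≤ 5, 0 ≤ θ ≤ 2π in polar coordinates, where x = r cos(θ), y = r sin(θ), and dA = r dr dθ.

Under the substitution, the integrand becomes 9r^2, so

    ∬_D (9x^2 + 9y^2) dA = ∫_{0}^{2π} ∫_{4}^{5} (9r^2) · r dr dθ.

Inner integral (in r): ∫_{4}^{5} (9r^2) · r dr = 3321/4.

Outer integral (in θ): ∫_{0}^{2π} (3321/4) dθ = 3321π/2.

Therefore ∬_D (9x^2 + 9y^2) dA = 3321π/2.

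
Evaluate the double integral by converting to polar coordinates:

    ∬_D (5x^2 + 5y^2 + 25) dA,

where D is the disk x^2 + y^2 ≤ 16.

The region D is 0 ≤ r ≤ 4, 0 ≤ θ ≤ 2π in polar coordinates, where x = r cos(θ), y = r sin(θ), and dA = r dr dθ.

Under the substitution, the integrand becomes 5r^2 + 25, so

    ∬_D (5x^2 + 5y^2 + 25) dA = ∫_{0}^{2π} ∫_{0}^{4} (5r^2 + 25) · r dr dθ.

Inner integral (in r): ∫_{0}^{4} (5r^2 + 25) · r dr = 520.

Outer integral (in θ): ∫_{0}^{2π} (520) dθ = 1040π.

Therefore ∬_D (5x^2 + 5y^2 + 25) dA = 1040π.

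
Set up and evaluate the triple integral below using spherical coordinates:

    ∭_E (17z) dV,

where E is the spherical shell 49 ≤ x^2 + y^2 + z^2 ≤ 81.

In spherical coordinates, x = ρ sin(φ) cos(θ), y = ρ sin(φ) sin(θ), z = ρ cos(φ), and dV = ρ^2 sin(φ) dρ dφ dθ.

The integrand becomes 17ρ cos(φ), so

    ∭_E (17z) dV = ∫_{0}^{2π} ∫_{0}^{π} ∫_{7}^{9} (17ρ cos(φ)) · ρ^2 sin(φ) dρ dφ dθ.

Inner (ρ): 8840sin(2φ).
Middle (φ): 0.
Outer (θ): 0.

Therefore the triple integral equals 0.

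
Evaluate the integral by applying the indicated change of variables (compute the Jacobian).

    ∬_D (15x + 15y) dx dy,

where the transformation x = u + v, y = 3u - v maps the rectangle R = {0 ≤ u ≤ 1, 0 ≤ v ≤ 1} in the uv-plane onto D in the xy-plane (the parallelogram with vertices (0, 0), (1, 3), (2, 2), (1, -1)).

Compute the Jacobian determinant of (x, y) with respect to (u, v):

    ∂(x,y)/∂(u,v) = | 1  1 | = (1)(-1) - (1)(3) = -4.
                   | 3  -1 |

Its absolute value is |J| = 4 (the area scaling factor).

Substituting x = u + v, y = 3u - v into the integrand,

    15x + 15y → 60u,

so the integral becomes

    ∬_R (60u) · |J| du dv = ∫_0^1 ∫_0^1 (240u) dv du.

Inner (v): 240u.
Outer (u): 120.

Therefore ∬_D (15x + 15y) dx dy = 120.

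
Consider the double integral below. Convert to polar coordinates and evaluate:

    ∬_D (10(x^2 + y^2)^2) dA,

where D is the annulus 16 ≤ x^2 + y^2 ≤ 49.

The region D is 4 ≤ r ≤ 7, 0 ≤ θ ≤ 2π in polar coordinates, where x = r cos(θ), y = r sin(θ), and dA = r dr dθ.

Under the substitution, the integrand becomes 10r^4, so

    ∬_D (10(x^2 + y^2)^2) dA = ∫_{0}^{2π} ∫_{4}^{7} (10r^4) · r dr dθ.

Inner integral (in r): ∫_{4}^{7} (10r^4) · r dr = 189255.

Outer integral (in θ): ∫_{0}^{2π} (189255) dθ = 378510π.

Therefore ∬_D (10(x^2 + y^2)^2) dA = 378510π.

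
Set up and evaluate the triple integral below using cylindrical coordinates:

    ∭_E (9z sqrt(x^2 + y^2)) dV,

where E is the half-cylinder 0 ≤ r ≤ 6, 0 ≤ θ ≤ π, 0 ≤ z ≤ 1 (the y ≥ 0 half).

In cylindrical coordinates, x = r cos(θ), y = r sin(θ), z = z, and dV = r dr dθ dz.

The integrand becomes 9r z, so

    ∭_E (9z sqrt(x^2 + y^2)) dV = ∫_{0}^{π} ∫_{0}^{6} ∫_{0}^{1} (9r z) · r dz dr dθ.

Inner (z): 9r^2/2.
Middle (r from 0 to 6): 324.
Outer (θ): 324π.

Therefore the triple integral equals 324π.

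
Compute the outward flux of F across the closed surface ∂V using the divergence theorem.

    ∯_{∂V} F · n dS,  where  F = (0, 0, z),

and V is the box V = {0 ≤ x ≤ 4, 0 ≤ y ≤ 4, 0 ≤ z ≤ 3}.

By the divergence theorem,

    ∯_{∂V} F · n dS = ∭_V (∇ · F) dV.

Compute the divergence:
    ∇ · F = ∂F_x/∂x + ∂F_y/∂y + ∂F_z/∂z = 0 + 0 + 1 = 1.

V is a rectangular box, so dV = dx dy dz with 0 ≤ x ≤ 4, 0 ≤ y ≤ 4, 0 ≤ z ≤ 3.

Integrate (1) over V as an iterated integral:

    ∭_V (∇·F) dV = ∫_0^{4} ∫_0^{4} ∫_0^{3} (1) dz dy dx.

Inner (z from 0 to 3): 3.
Middle (y from 0 to 4): 12.
Outer (x from 0 to 4): 48.

Therefore ∯_{∂V} F · n dS = 48.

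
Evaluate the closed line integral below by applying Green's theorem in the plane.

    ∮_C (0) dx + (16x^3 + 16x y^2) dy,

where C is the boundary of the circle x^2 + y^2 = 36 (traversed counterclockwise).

Green's theorem converts the closed line integral into a double integral over the enclosed region D:

    ∮_C P dx + Q dy = ∬_D (∂Q/∂x - ∂P/∂y) dA.

Here P = 0, Q = 16x^3 + 16x y^2, so

    ∂Q/∂x = 48x^2 + 16y^2,    ∂P/∂y = 0,
    ∂Q/∂x - ∂P/∂y = 48x^2 + 16y^2.

D is the region x^2 + y^2 ≤ 36. Evaluating the double integral:

In polar coordinates (x = r cos θ, y = r sin θ, dA = r dr dθ) the integrand becomes 16r^2(cos(2θ) + 2), so

    ∬_D (48x^2 + 16y^2) dA = ∫_0^{2π} ∫_0^{6} (16r^2(cos(2θ) + 2)) · r dr dθ.

Inner (r from 0 to 6): 5184cos(2θ) + 10368.
Outer (θ from 0 to 2π): 20736π.

Therefore ∮_C P dx + Q dy = 20736π.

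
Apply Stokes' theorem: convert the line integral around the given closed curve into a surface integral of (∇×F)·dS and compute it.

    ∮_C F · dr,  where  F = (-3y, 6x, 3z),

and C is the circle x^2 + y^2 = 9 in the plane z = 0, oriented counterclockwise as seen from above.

Let S be the flat disk x^2 + y^2 ≤ 9 in the plane z = 0, with upward unit normal n̂ = ẑ. By Stokes' theorem,

    ∮_C F · dr = ∬_S (∇ × F) · n̂ dS = ∬_D (curl F)_z dA,

where D is the disk x^2 + y^2 ≤ 9.

Compute the curl of F = (-3y, 6x, 3z):
    (∇ × F)_x = ∂F_z/∂y - ∂F_y/∂z = 0,
    (∇ × F)_y = ∂F_x/∂z - ∂F_z/∂x = 0,
    (∇ × F)_z = ∂F_y/∂x - ∂F_x/∂y = 9.

On z = 0, (curl F)_z = 9.

Convert to polar (x = r cos θ, y = r sin θ, dA = r dr dθ); the integrand becomes 9, so

    ∬_D (curl F)_z dA = ∫_0^{2π} ∫_0^{3} (9) · r dr dθ.

Inner (r from 0 to 3): 81/2.
Outer (θ from 0 to 2π): 81π.

Therefore ∮_C F · dr = 81π.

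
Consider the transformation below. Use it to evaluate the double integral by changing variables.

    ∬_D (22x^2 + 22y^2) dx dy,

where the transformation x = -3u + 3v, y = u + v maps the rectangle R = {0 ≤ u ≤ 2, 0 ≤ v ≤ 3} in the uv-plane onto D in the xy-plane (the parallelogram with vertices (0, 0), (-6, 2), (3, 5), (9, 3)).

Compute the Jacobian determinant of (x, y) with respect to (u, v):

    ∂(x,y)/∂(u,v) = | -3  3 | = (-3)(1) - (3)(1) = -6.
                   | 1  1 |

Its absolute value is |J| = 6 (the area scaling factor).

Substituting x = -3u + 3v, y = u + v into the integrand,

    22x^2 + 22y^2 → 220u^2 - 352u v + 220v^2,

so the integral becomes

    ∬_R (220u^2 - 352u v + 220v^2) · |J| du dv = ∫_0^2 ∫_0^3 (1320u^2 - 2112u v + 1320v^2) dv du.

Inner (v): 3960u^2 - 9504u + 11880.
Outer (u): 15312.

Therefore ∬_D (22x^2 + 22y^2) dx dy = 15312.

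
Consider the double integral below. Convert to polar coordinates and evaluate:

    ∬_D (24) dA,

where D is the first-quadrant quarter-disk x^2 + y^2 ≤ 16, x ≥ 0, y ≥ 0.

The region D is 0 ≤ r ≤ 4, 0 ≤ θ ≤ π/2 in polar coordinates, where x = r cos(θ), y = r sin(θ), and dA = r dr dθ.

Under the substitution, the integrand becomes 24, so

    ∬_D (24) dA = ∫_{0}^{π/2} ∫_{0}^{4} (24) · r dr dθ.

Inner integral (in r): ∫_{0}^{4} (24) · r dr = 192.

Outer integral (in θ): ∫_{0}^{π/2} (192) dθ = 96π.

Therefore ∬_D (24) dA = 96π.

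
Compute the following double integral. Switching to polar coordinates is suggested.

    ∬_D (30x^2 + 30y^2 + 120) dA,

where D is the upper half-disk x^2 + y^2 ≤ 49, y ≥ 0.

The region D is 0 ≤ r ≤ 7, 0 ≤ θ ≤ π in polar coordinates, where x = r cos(θ), y = r sin(θ), and dA = r dr dθ.

Under the substitution, the integrand becomes 30r^2 + 120, so

    ∬_D (30x^2 + 30y^2 + 120) dA = ∫_{0}^{π} ∫_{0}^{7} (30r^2 + 120) · r dr dθ.

Inner integral (in r): ∫_{0}^{7} (30r^2 + 120) · r dr = 41895/2.

Outer integral (in θ): ∫_{0}^{π} (41895/2) dθ = 41895π/2.

Therefore ∬_D (30x^2 + 30y^2 + 120) dA = 41895π/2.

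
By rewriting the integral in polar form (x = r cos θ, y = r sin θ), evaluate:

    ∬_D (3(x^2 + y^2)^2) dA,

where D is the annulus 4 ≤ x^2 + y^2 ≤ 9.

The region D is 2 ≤ r ≤ 3, 0 ≤ θ ≤ 2π in polar coordinates, where x = r cos(θ), y = r sin(θ), and dA = r dr dθ.

Under the substitution, the integrand becomes 3r^4, so

    ∬_D (3(x^2 + y^2)^2) dA = ∫_{0}^{2π} ∫_{2}^{3} (3r^4) · r dr dθ.

Inner integral (in r): ∫_{2}^{3} (3r^4) · r dr = 665/2.

Outer integral (in θ): ∫_{0}^{2π} (665/2) dθ = 665π.

Therefore ∬_D (3(x^2 + y^2)^2) dA = 665π.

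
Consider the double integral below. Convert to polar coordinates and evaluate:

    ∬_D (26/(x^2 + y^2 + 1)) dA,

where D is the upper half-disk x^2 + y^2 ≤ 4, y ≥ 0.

The region D is 0 ≤ r ≤ 2, 0 ≤ θ ≤ π in polar coordinates, where x = r cos(θ), y = r sin(θ), and dA = r dr dθ.

Under the substitution, the integrand becomes 26/(r^2 + 1), so

    ∬_D (26/(x^2 + y^2 + 1)) dA = ∫_{0}^{π} ∫_{0}^{2} (26/(r^2 + 1)) · r dr dθ.

Inner integral (in r): ∫_{0}^{2} (26/(r^2 + 1)) · r dr = log(1220703125).

Outer integral (in θ): ∫_{0}^{π} (log(1220703125)) dθ = log(1220703125^π).

Therefore ∬_D (26/(x^2 + y^2 + 1)) dA = log(1220703125^π).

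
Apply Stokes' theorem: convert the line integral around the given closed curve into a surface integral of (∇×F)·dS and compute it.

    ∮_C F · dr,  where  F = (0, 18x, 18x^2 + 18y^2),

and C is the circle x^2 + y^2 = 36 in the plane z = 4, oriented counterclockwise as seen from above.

Let S be the flat disk x^2 + y^2 ≤ 36 in the plane z = 4, with upward unit normal n̂ = ẑ. By Stokes' theorem,

    ∮_C F · dr = ∬_S (∇ × F) · n̂ dS = ∬_D (curl F)_z dA,

where D is the disk x^2 + y^2 ≤ 36.

Compute the curl of F = (0, 18x, 18x^2 + 18y^2):
    (∇ × F)_x = ∂F_z/∂y - ∂F_y/∂z = 36y,
    (∇ × F)_y = ∂F_x/∂z - ∂F_z/∂x = -36x,
    (∇ × F)_z = ∂F_y/∂x - ∂F_x/∂y = 18.

On z = 4, (curl F)_z = 18.

Convert to polar (x = r cos θ, y = r sin θ, dA = r dr dθ); the integrand becomes 18, so

    ∬_D (curl F)_z dA = ∫_0^{2π} ∫_0^{6} (18) · r dr dθ.

Inner (r from 0 to 6): 324.
Outer (θ from 0 to 2π): 648π.

Therefore ∮_C F · dr = 648π.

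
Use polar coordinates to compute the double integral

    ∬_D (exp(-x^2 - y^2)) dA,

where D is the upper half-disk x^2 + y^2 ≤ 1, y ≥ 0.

The region D is 0 ≤ r ≤ 1, 0 ≤ θ ≤ π in polar coordinates, where x = r cos(θ), y = r sin(θ), and dA = r dr dθ.

Under the substitution, the integrand becomes exp(-r^2), so

    ∬_D (exp(-x^2 - y^2)) dA = ∫_{0}^{π} ∫_{0}^{1} (exp(-r^2)) · r dr dθ.

Inner integral (in r): ∫_{0}^{1} (exp(-r^2)) · r dr = -(1 - e)exp(-1)/2.

Outer integral (in θ): ∫_{0}^{π} (-(1 - e)exp(-1)/2) dθ = -π exp(-1)/2 + π/2.

Therefore ∬_D (exp(-x^2 - y^2)) dA = -π exp(-1)/2 + π/2.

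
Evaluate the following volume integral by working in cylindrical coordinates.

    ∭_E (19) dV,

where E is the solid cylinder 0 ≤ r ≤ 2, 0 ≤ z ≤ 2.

In cylindrical coordinates, x = r cos(θ), y = r sin(θ), z = z, and dV = r dr dθ dz.

The integrand becomes 19, so

    ∭_E (19) dV = ∫_{0}^{2π} ∫_{0}^{2} ∫_{0}^{2} (19) · r dz dr dθ.

Inner (z): 38r.
Middle (r from 0 to 2): 76.
Outer (θ): 152π.

Therefore the triple integral equals 152π.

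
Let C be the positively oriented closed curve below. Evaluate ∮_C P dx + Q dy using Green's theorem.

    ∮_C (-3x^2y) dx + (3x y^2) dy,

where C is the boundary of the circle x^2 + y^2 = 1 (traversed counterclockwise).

Green's theorem converts the closed line integral into a double integral over the enclosed region D:

    ∮_C P dx + Q dy = ∬_D (∂Q/∂x - ∂P/∂y) dA.

Here P = -3x^2y, Q = 3x y^2, so

    ∂Q/∂x = 3y^2,    ∂P/∂y = -3x^2,
    ∂Q/∂x - ∂P/∂y = 3x^2 + 3y^2.

D is the region x^2 + y^2 ≤ 1. Evaluating the double integral:

In polar coordinates (x = r cos θ, y = r sin θ, dA = r dr dθ) the integrand becomes 3r^2, so

    ∬_D (3x^2 + 3y^2) dA = ∫_0^{2π} ∫_0^{1} (3r^2) · r dr dθ.

Inner (r from 0 to 1): 3/4.
Outer (θ from 0 to 2π): 3π/2.

Therefore ∮_C P dx + Q dy = 3π/2.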